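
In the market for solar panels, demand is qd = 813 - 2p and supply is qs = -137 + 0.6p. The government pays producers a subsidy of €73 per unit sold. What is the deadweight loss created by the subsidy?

Deadweight loss = 15987/13

Pre-subsidy: 813 - 2p = -137 + 0.6p gives p* = 4750/13, q* = 1069/13.
With the subsidy, sellers receive ps = pb + 73 for each unit, where pb is the price buyers pay.
Supply in terms of pb becomes qs = -137 + 0.6(pb + 73) = -93.2 + 0.6pb. Setting this equal to demand: 813 - 2pb = -93.2 + 0.6pb, so pb = 4531/13.
Sellers receive ps = 4531/13 + 73 = 5480/13; q' = 813 − 2·(4531/13) = 1507/13.
The subsidy expands output by 1507/13 − 1069/13 = 438/13 past the efficient level; on those units the gap between marginal cost and willingness to pay runs from 0 up to 73.
DWL = ½ × 73 × 438/13 = 15987/13.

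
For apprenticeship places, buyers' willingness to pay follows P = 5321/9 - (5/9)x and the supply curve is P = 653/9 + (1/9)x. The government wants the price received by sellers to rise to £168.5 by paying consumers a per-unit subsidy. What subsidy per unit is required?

Required subsidy s = £57 per unit

At a seller price of 168.5, quantity supplied is -653 + 9·168.5 = 863.5.
Buyers absorb 863.5 only when they pay Pb = 5321/9 − (5/9)·863.5 = 111.5.
s = Ps − Pb = 168.5 − 111.5 = 57.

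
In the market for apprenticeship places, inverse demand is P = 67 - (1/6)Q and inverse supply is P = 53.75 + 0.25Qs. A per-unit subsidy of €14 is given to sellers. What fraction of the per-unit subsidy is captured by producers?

Producer share = 0.6

Pre-subsidy: 67 - (1/6)Q = 53.75 + 0.25Q gives Q* = 31.8 and P* = 61.7.
With the subsidy, sellers receive Ps = Pb + 14 for each unit, where Pb is the price buyers pay.
On the curves, Pb = 67 - (1/6)Q and Ps = 53.75 + 0.25Q; the wedge Ps − Pb = 14 gives 53.75 + 0.25Q − (67 - (1/6)Q) = 14, so Q' = 65.4.
Then Pb = 67 − (1/6)·65.4 = 56.1 and Ps = 53.75 + 0.25·65.4 = 70.1.
Buyers' price falls by P* − Pb = 61.7 − 56.1 = 5.6; sellers' price rises by Ps − P* = 70.1 − 61.7 = 8.4.
So producers capture 8.4/14 = 0.6 of each unit of subsidy.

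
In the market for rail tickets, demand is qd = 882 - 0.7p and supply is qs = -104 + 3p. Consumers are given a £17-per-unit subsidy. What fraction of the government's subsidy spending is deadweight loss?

DWL / government spending = 51/7454

Pre-subsidy: 882 - 0.7p = -104 + 3p gives p* = 9860/37, q* = 25732/37.
With the rebate, buyers effectively pay pb = ps − 17, where ps is the price sellers receive.
Demand in terms of ps becomes qd = 882 − 0.7(ps − 17) = 893.9 - 0.7ps. Setting this equal to supply: 893.9 - 0.7ps = -104 + 3ps, so ps = 9979/37.
Buyers pay pb = 9979/37 − 17 = 9350/37; q' = -104 + 3·(9979/37) = 26089/37.
ΔCS = ½(25732/37 + 26089/37)(9860/37 − 9350/37) = 13214355/1369; ΔPS = ½(25732/37 + 26089/37)(9979/37 − 9860/37) = 6166699/2738.
Government spending = 17 × 26089/37 = 443513/37.
DWL = ½ × 17 × (26089/37 − 25732/37) = 6069/74; fraction = (6069/74) / (443513/37) = 51/7454.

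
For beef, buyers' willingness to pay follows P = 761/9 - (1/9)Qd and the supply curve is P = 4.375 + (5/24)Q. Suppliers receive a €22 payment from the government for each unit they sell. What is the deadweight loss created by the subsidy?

Pre-subsidy: 761/9 - (1/9)Q = 4.375 + (5/24)Q gives Q* = 251 and P* = 170/3.
With the subsidy, sellers receive Ps = Pb + 22 for each unit, where Pb is the price buyers pay.
On the curves, Pb = 761/9 - (1/9)Q and Ps = 4.375 + (5/24)Q; the wedge Ps − Pb = 22 gives 4.375 + (5/24)Q − (761/9 - (1/9)Q) = 22, so Q' = 7357/23.
Then Pb = 761/9 − (1/9)·(7357/23) = 3382/69 and Ps = 4.375 + (5/24)·(7357/23) = 4900/69.
The subsidy expands output by 7357/23 − 251 = 1584/23 past the efficient level; on those units the gap between marginal cost and willingness to pay runs from 0 up to 22.
DWL = ½ × 22 × 1584/23 = 17424/23.

Deadweight loss = 17424/23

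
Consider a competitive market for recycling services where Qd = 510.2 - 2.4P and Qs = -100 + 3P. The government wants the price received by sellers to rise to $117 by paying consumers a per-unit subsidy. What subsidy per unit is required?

At a seller price of 117, quantity supplied is -100 + 3·117 = 251.
Buyers absorb 251 only when they pay Pb with 510.2 − 2.4·Pb = 251, i.e. Pb = 108.
s = Ps − Pb = 117 − 108 = 9.

Required subsidy s = $9 per unit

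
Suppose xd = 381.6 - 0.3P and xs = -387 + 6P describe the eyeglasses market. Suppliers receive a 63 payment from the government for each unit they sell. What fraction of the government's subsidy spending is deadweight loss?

DWL / government spending = 3/121

Pre-subsidy: 381.6 - 0.3P = -387 + 6P gives P* = 122, x* = 345.
With the subsidy, sellers receive Ps = Pb + 63 for each unit, where Pb is the price buyers pay.
Supply in terms of Pb becomes xs = -387 + 6(Pb + 63) = -9 + 6Pb. Setting this equal to demand: 381.6 - 0.3Pb = -9 + 6Pb, so Pb = 62.
Sellers receive Ps = 62 + 63 = 125; x' = 381.6 − 0.3·62 = 363.
ΔCS = ½(345 + 363)(122 − 62) = 21240; ΔPS = ½(345 + 363)(125 − 122) = 1062.
Government spending = 63 × 363 = 22869.
DWL = ½ × 63 × (363 − 345) = 567; fraction = 567 / 22869 = 3/121.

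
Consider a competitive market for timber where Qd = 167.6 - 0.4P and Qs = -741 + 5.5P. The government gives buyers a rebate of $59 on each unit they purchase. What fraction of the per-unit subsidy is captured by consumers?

Pre-subsidy: 167.6 - 0.4P = -741 + 5.5P gives P* = 154, Q* = 106.
With the rebate, buyers effectively pay Pb = Ps − 59, where Ps is the price sellers receive.
Demand in terms of Ps becomes Qd = 167.6 − 0.4(Ps − 59) = 191.2 - 0.4Ps. Setting this equal to supply: 191.2 - 0.4Ps = -741 + 5.5Ps, so Ps = 158.
Buyers pay Pb = 158 − 59 = 99; Q' = -741 + 5.5·158 = 128.
Buyers' price falls by P* − Pb = 154 − 99 = 55; sellers' price rises by Ps − P* = 158 − 154 = 4.
So consumers capture 55/59 = 55/59 of each unit of subsidy.

Consumer share = 55/59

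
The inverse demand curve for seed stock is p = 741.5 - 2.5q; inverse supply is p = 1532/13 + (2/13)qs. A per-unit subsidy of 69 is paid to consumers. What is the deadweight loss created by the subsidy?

Deadweight loss = 897

Pre-subsidy: 741.5 - 2.5q = 1532/13 + (2/13)q gives q* = 235 and p* = 154.
With the rebate, buyers effectively pay pb = ps − 69, where ps is the price sellers receive.
On the curves, pb = 741.5 - 2.5q and ps = 1532/13 + (2/13)q; the wedge ps − pb = 69 gives 1532/13 + (2/13)q − (741.5 - 2.5q) = 69, so q' = 261.
Then pb = 741.5 − 2.5·261 = 89 and ps = 1532/13 + (2/13)·261 = 158.
The subsidy expands output by 261 − 235 = 26 past the efficient level; on those units the gap between marginal cost and willingness to pay runs from 0 up to 69.
DWL = ½ × 69 × 26 = 897.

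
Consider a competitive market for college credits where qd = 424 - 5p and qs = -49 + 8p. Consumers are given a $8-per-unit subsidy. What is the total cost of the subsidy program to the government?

Government cost = 27736/13

Pre-subsidy: 424 - 5p = -49 + 8p gives p* = 473/13, q* = 3147/13.
With the rebate, buyers effectively pay pb = ps − 8, where ps is the price sellers receive.
Demand in terms of ps becomes qd = 424 − 5(ps − 8) = 464 - 5ps. Setting this equal to supply: 464 - 5ps = -49 + 8ps, so ps = 513/13.
Buyers pay pb = 513/13 − 8 = 409/13; q' = -49 + 8·(513/13) = 3467/13.
Government outlay = subsidy × quantity = 8 × 3467/13 = 27736/13.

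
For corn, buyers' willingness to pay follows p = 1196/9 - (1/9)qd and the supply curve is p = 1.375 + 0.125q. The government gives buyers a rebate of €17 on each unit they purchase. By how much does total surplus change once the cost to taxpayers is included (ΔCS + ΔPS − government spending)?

Pre-subsidy: 1196/9 - (1/9)q = 1.375 + 0.125q gives q* = 557 and p* = 71.
With the rebate, buyers effectively pay pb = ps − 17, where ps is the price sellers receive.
On the curves, pb = 1196/9 - (1/9)q and ps = 1.375 + 0.125q; the wedge ps − pb = 17 gives 1.375 + 0.125q − (1196/9 - (1/9)q) = 17, so q' = 629.
Then pb = 1196/9 − (1/9)·629 = 63 and ps = 1.375 + 0.125·629 = 80.
ΔCS = ½(557 + 629)(71 − 63) = 4744; ΔPS = ½(557 + 629)(80 − 71) = 5337.
Government spending = 17 × 629 = 10693.
Net change = 4744 + 5337 − 10693 = -612. The loss equals the DWL triangle ½·17·72.

Net change in total surplus = -€612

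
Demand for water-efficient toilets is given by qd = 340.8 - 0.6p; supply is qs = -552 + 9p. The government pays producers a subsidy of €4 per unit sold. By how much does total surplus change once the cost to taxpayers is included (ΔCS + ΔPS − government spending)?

Net change in total surplus = -€4.5

Pre-subsidy: 340.8 - 0.6p = -552 + 9p gives p* = 93, q* = 285.
With the subsidy, sellers receive ps = pb + 4 for each unit, where pb is the price buyers pay.
Supply in terms of pb becomes qs = -552 + 9(pb + 4) = -516 + 9pb. Setting this equal to demand: 340.8 - 0.6pb = -516 + 9pb, so pb = 89.25.
Sellers receive ps = 89.25 + 4 = 93.25; q' = 340.8 − 0.6·89.25 = 287.25.
ΔCS = ½(285 + 287.25)(93 − 89.25) = 1072.96875; ΔPS = ½(285 + 287.25)(93.25 − 93) = 71.53125.
Government spending = 4 × 287.25 = 1149.
Net change = 1072.96875 + 71.53125 − 1149 = -4.5. The loss equals the DWL triangle ½·4·2.25.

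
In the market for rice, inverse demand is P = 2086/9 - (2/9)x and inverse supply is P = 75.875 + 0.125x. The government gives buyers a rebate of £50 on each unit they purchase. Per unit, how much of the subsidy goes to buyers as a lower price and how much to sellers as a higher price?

Pre-subsidy: 2086/9 - (2/9)x = 75.875 + 0.125x gives x* = 449 and P* = 132.
With the rebate, buyers effectively pay Pb = Ps − 50, where Ps is the price sellers receive.
On the curves, Pb = 2086/9 - (2/9)x and Ps = 75.875 + 0.125x; the wedge Ps − Pb = 50 gives 75.875 + 0.125x − (2086/9 - (2/9)x) = 50, so x' = 593.
Then Pb = 2086/9 − (2/9)·593 = 100 and Ps = 75.875 + 0.125·593 = 150.
Buyers' price falls by P* − Pb = 132 − 100 = 32; sellers' price rises by Ps − P* = 150 − 132 = 18.

Buyers gain £32 per unit; sellers gain £18 per unit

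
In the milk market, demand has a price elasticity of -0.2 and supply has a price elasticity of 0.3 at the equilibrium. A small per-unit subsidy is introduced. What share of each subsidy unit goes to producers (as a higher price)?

For a small subsidy around the equilibrium, the benefit split depends on the relative slopes, which at a point are proportional to the elasticities.
Buyer share = εs/(εs + |εd|) = 0.3/(0.3 + 0.2) = 0.6; seller share = |εd|/(εs + |εd|) = 0.4.
So producers capture 0.4 of the subsidy.

Producer share = 0.4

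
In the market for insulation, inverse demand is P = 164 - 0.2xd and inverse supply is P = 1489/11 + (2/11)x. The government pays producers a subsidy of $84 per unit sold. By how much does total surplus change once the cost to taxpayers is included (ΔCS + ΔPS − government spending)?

Pre-subsidy: 164 - 0.2x = 1489/11 + (2/11)x gives x* = 75 and P* = 149.
With the subsidy, sellers receive Ps = Pb + 84 for each unit, where Pb is the price buyers pay.
On the curves, Pb = 164 - 0.2x and Ps = 1489/11 + (2/11)x; the wedge Ps − Pb = 84 gives 1489/11 + (2/11)x − (164 - 0.2x) = 84, so x' = 295.
Then Pb = 164 − 0.2·295 = 105 and Ps = 1489/11 + (2/11)·295 = 189.
ΔCS = ½(75 + 295)(149 − 105) = 8140; ΔPS = ½(75 + 295)(189 − 149) = 7400.
Government spending = 84 × 295 = 24780.
Net change = 8140 + 7400 − 24780 = -9240. The loss equals the DWL triangle ½·84·220.

Net change in total surplus = -$9240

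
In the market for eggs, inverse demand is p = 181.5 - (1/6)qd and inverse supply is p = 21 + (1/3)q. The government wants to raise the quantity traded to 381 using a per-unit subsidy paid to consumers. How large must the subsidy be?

At q = 381, from the demand curve buyers pay pb = 181.5 − (1/6)·381 = 118; from the supply curve sellers need ps = 21 + (1/3)·381 = 148.
The subsidy must fill the gap: s = ps − pb = 148 − 118 = 30.

Required subsidy s = 30 per unit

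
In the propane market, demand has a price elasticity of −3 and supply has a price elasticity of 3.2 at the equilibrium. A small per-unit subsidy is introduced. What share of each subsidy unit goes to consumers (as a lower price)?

For a small subsidy around the equilibrium, the benefit split depends on the relative slopes, which at a point are proportional to the elasticities.
Buyer share = εs/(εs + |εd|) = 3.2/(3.2 + 3) = 16/31; seller share = |εd|/(εs + |εd|) = 15/31.

Consumer share = 16/31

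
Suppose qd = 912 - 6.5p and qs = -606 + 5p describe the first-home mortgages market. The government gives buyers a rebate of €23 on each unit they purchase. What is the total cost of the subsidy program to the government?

Pre-subsidy: 912 - 6.5p = -606 + 5p gives p* = 132, q* = 54.
With the rebate, buyers effectively pay pb = ps − 23, where ps is the price sellers receive.
Demand in terms of ps becomes qd = 912 − 6.5(ps − 23) = 1061.5 - 6.5ps. Setting this equal to supply: 1061.5 - 6.5ps = -606 + 5ps, so ps = 145.
Buyers pay pb = 145 − 23 = 122; q' = -606 + 5·145 = 119.
Government outlay = subsidy × quantity = 23 × 119 = 2737.

Government cost = €2737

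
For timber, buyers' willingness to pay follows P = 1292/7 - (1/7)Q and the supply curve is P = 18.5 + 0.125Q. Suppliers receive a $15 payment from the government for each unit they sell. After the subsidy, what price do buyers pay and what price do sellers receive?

Buyers pay $88; sellers receive $103

Pre-subsidy: 1292/7 - (1/7)Q = 18.5 + 0.125Q gives Q* = 620 and P* = 96.
With the subsidy, sellers receive Ps = Pb + 15 for each unit, where Pb is the price buyers pay.
On the curves, Pb = 1292/7 - (1/7)Q and Ps = 18.5 + 0.125Q; the wedge Ps − Pb = 15 gives 18.5 + 0.125Q − (1292/7 - (1/7)Q) = 15, so Q' = 676.
Then Pb = 1292/7 − (1/7)·676 = 88 and Ps = 18.5 + 0.125·676 = 103.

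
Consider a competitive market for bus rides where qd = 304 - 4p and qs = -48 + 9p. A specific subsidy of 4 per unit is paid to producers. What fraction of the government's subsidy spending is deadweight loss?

DWL / government spending = 3/112

Pre-subsidy: 304 - 4p = -48 + 9p gives p* = 352/13, q* = 2544/13.
With the subsidy, sellers receive ps = pb + 4 for each unit, where pb is the price buyers pay.
Supply in terms of pb becomes qs = -48 + 9(pb + 4) = -12 + 9pb. Setting this equal to demand: 304 - 4pb = -12 + 9pb, so pb = 316/13.
Sellers receive ps = 316/13 + 4 = 368/13; q' = 304 − 4·(316/13) = 2688/13.
ΔCS = ½(2544/13 + 2688/13)(352/13 − 316/13) = 94176/169; ΔPS = ½(2544/13 + 2688/13)(368/13 − 352/13) = 41856/169.
Government spending = 4 × 2688/13 = 10752/13.
DWL = ½ × 4 × (2688/13 − 2544/13) = 288/13; fraction = (288/13) / (10752/13) = 3/112.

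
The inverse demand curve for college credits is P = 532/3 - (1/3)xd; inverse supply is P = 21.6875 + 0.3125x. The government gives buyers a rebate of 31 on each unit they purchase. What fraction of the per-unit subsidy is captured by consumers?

Pre-subsidy: 532/3 - (1/3)x = 21.6875 + 0.3125x gives x* = 241 and P* = 97.
With the rebate, buyers effectively pay Pb = Ps − 31, where Ps is the price sellers receive.
On the curves, Pb = 532/3 - (1/3)x and Ps = 21.6875 + 0.3125x; the wedge Ps − Pb = 31 gives 21.6875 + 0.3125x − (532/3 - (1/3)x) = 31, so x' = 289.
Then Pb = 532/3 − (1/3)·289 = 81 and Ps = 21.6875 + 0.3125·289 = 112.
Buyers' price falls by P* − Pb = 97 − 81 = 16; sellers' price rises by Ps − P* = 112 − 97 = 15.
So consumers capture 16/31 = 16/31 of each unit of subsidy.

Consumer share = 16/31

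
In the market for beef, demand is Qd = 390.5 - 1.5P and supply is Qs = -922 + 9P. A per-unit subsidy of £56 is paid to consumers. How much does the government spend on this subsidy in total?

Government cost = £15400

Pre-subsidy: 390.5 - 1.5P = -922 + 9P gives P* = 125, Q* = 203.
With the rebate, buyers effectively pay Pb = Ps − 56, where Ps is the price sellers receive.
Demand in terms of Ps becomes Qd = 390.5 − 1.5(Ps − 56) = 474.5 - 1.5Ps. Setting this equal to supply: 474.5 - 1.5Ps = -922 + 9Ps, so Ps = 133.
Buyers pay Pb = 133 − 56 = 77; Q' = -922 + 9·133 = 275.
Government outlay = subsidy × quantity = 56 × 275 = 15400.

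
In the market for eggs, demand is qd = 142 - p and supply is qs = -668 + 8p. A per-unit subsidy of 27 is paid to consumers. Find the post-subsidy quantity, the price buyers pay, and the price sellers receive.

q' = 76; buyers pay 66; sellers receive 93

Pre-subsidy: 142 - p = -668 + 8p gives p* = 90, q* = 52.
With the rebate, buyers effectively pay pb = ps − 27, where ps is the price sellers receive.
Demand in terms of ps becomes qd = 142 − 1(ps − 27) = 169 - ps. Setting this equal to supply: 169 - ps = -668 + 8ps, so ps = 93.
Buyers pay pb = 93 − 27 = 66; q' = -668 + 8·93 = 76.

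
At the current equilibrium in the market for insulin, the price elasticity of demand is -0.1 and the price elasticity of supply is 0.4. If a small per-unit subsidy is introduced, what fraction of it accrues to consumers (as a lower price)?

Consumer share = 0.8

For a small subsidy around the equilibrium, the benefit split depends on the relative slopes, which at a point are proportional to the elasticities.
Buyer share = εs/(εs + |εd|) = 0.4/(0.4 + 0.1) = 0.8; seller share = |εd|/(εs + |εd|) = 0.2.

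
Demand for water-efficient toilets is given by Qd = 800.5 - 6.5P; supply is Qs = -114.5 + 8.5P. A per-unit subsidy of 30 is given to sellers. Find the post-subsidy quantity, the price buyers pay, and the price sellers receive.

Q' = 514.5; buyers pay 44; sellers receive 74

Pre-subsidy: 800.5 - 6.5P = -114.5 + 8.5P gives P* = 61, Q* = 404.
With the subsidy, sellers receive Ps = Pb + 30 for each unit, where Pb is the price buyers pay.
Supply in terms of Pb becomes Qs = -114.5 + 8.5(Pb + 30) = 140.5 + 8.5Pb. Setting this equal to demand: 800.5 - 6.5Pb = 140.5 + 8.5Pb, so Pb = 44.
Sellers receive Ps = 44 + 30 = 74; Q' = 800.5 − 6.5·44 = 514.5.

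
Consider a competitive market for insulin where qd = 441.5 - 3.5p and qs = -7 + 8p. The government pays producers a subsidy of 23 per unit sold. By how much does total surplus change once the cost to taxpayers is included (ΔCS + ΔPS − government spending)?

Pre-subsidy: 441.5 - 3.5p = -7 + 8p gives p* = 39, q* = 305.
With the subsidy, sellers receive ps = pb + 23 for each unit, where pb is the price buyers pay.
Supply in terms of pb becomes qs = -7 + 8(pb + 23) = 177 + 8pb. Setting this equal to demand: 441.5 - 3.5pb = 177 + 8pb, so pb = 23.
Sellers receive ps = 23 + 23 = 46; q' = 441.5 − 3.5·23 = 361.
ΔCS = ½(305 + 361)(39 − 23) = 5328; ΔPS = ½(305 + 361)(46 − 39) = 2331.
Government spending = 23 × 361 = 8303.
Net change = 5328 + 2331 − 8303 = -644. The loss equals the DWL triangle ½·23·56.

Net change in total surplus = -644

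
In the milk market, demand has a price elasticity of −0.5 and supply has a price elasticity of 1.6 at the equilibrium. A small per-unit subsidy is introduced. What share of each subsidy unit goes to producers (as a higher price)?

For a small subsidy around the equilibrium, the benefit split depends on the relative slopes, which at a point are proportional to the elasticities.
Buyer share = εs/(εs + |εd|) = 1.6/(1.6 + 0.5) = 16/21; seller share = |εd|/(εs + |εd|) = 5/21.
So producers capture 5/21 of the subsidy.

Producer share = 5/21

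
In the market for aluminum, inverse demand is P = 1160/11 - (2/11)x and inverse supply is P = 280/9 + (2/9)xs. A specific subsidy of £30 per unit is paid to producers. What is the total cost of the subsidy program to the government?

Pre-subsidy: 1160/11 - (2/11)x = 280/9 + (2/9)x gives x* = 184 and P* = 72.
With the subsidy, sellers receive Ps = Pb + 30 for each unit, where Pb is the price buyers pay.
On the curves, Pb = 1160/11 - (2/11)x and Ps = 280/9 + (2/9)x; the wedge Ps − Pb = 30 gives 280/9 + (2/9)x − (1160/11 - (2/11)x) = 30, so x' = 258.25.
Then Pb = 1160/11 − (2/11)·258.25 = 58.5 and Ps = 280/9 + (2/9)·258.25 = 88.5.
Government outlay = subsidy × quantity = 30 × 258.25 = 7747.5.

Government cost = £7747.5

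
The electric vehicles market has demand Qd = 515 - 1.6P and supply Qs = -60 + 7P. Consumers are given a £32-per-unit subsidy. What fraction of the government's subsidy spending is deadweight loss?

DWL / government spending = 896/19337

Pre-subsidy: 515 - 1.6P = -60 + 7P gives P* = 2875/43, Q* = 17545/43.
With the rebate, buyers effectively pay Pb = Ps − 32, where Ps is the price sellers receive.
Demand in terms of Ps becomes Qd = 515 − 1.6(Ps − 32) = 566.2 - 1.6Ps. Setting this equal to supply: 566.2 - 1.6Ps = -60 + 7Ps, so Ps = 3131/43.
Buyers pay Pb = 3131/43 − 32 = 1755/43; Q' = -60 + 7·(3131/43) = 19337/43.
ΔCS = ½(17545/43 + 19337/43)(2875/43 − 1755/43) = 20653920/1849; ΔPS = ½(17545/43 + 19337/43)(3131/43 − 2875/43) = 4720896/1849.
Government spending = 32 × 19337/43 = 618784/43.
DWL = ½ × 32 × (19337/43 − 17545/43) = 28672/43; fraction = (28672/43) / (618784/43) = 896/19337.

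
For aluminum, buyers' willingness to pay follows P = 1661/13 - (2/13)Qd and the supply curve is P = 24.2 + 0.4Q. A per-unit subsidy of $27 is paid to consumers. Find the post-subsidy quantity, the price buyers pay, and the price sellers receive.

Pre-subsidy: 1661/13 - (2/13)Q = 24.2 + 0.4Q gives Q* = 187 and P* = 99.
With the rebate, buyers effectively pay Pb = Ps − 27, where Ps is the price sellers receive.
On the curves, Pb = 1661/13 - (2/13)Q and Ps = 24.2 + 0.4Q; the wedge Ps − Pb = 27 gives 24.2 + 0.4Q − (1661/13 - (2/13)Q) = 27, so Q' = 235.75.
Then Pb = 1661/13 − (2/13)·235.75 = 91.5 and Ps = 24.2 + 0.4·235.75 = 118.5.

Q' = 235.75; buyers pay $91.5; sellers receive $118.5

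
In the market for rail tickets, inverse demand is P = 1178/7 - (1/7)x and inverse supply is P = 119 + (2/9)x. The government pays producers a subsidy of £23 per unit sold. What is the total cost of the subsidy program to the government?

Pre-subsidy: 1178/7 - (1/7)x = 119 + (2/9)x gives x* = 135 and P* = 149.
With the subsidy, sellers receive Ps = Pb + 23 for each unit, where Pb is the price buyers pay.
On the curves, Pb = 1178/7 - (1/7)x and Ps = 119 + (2/9)x; the wedge Ps − Pb = 23 gives 119 + (2/9)x − (1178/7 - (1/7)x) = 23, so x' = 198.
Then Pb = 1178/7 − (1/7)·198 = 140 and Ps = 119 + (2/9)·198 = 163.
Government outlay = subsidy × quantity = 23 × 198 = 4554.

Government cost = £4554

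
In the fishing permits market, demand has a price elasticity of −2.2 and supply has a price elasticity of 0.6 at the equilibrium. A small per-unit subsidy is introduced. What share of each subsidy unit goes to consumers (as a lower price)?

Consumer share = 3/14

For a small subsidy around the equilibrium, the benefit split depends on the relative slopes, which at a point are proportional to the elasticities.
Buyer share = εs/(εs + |εd|) = 0.6/(0.6 + 2.2) = 3/14; seller share = |εd|/(εs + |εd|) = 11/14.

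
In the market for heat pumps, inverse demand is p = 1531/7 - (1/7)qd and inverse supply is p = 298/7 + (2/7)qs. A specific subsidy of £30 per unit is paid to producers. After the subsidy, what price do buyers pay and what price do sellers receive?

Pre-subsidy: 1531/7 - (1/7)q = 298/7 + (2/7)q gives q* = 411 and p* = 160.
With the subsidy, sellers receive ps = pb + 30 for each unit, where pb is the price buyers pay.
On the curves, pb = 1531/7 - (1/7)q and ps = 298/7 + (2/7)q; the wedge ps − pb = 30 gives 298/7 + (2/7)q − (1531/7 - (1/7)q) = 30, so q' = 481.
Then pb = 1531/7 − (1/7)·481 = 150 and ps = 298/7 + (2/7)·481 = 180.

Buyers pay £150; sellers receive £180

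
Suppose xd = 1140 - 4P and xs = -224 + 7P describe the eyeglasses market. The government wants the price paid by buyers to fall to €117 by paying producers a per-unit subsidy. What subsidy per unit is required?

At a buyer price of 117, quantity demanded is 1140 − 4·117 = 672.
Sellers supply 672 only when they receive Ps with -224 + 7·Ps = 672, i.e. Ps = 128.
s = Ps − Pb = 128 − 117 = 11.

Required subsidy s = €11 per unit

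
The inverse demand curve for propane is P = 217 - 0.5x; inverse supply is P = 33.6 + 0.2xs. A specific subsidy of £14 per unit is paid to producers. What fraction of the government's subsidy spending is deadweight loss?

Pre-subsidy: 217 - 0.5x = 33.6 + 0.2x gives x* = 262 and P* = 86.
With the subsidy, sellers receive Ps = Pb + 14 for each unit, where Pb is the price buyers pay.
On the curves, Pb = 217 - 0.5x and Ps = 33.6 + 0.2x; the wedge Ps − Pb = 14 gives 33.6 + 0.2x − (217 - 0.5x) = 14, so x' = 282.
Then Pb = 217 − 0.5·282 = 76 and Ps = 33.6 + 0.2·282 = 90.
ΔCS = ½(262 + 282)(86 − 76) = 2720; ΔPS = ½(262 + 282)(90 − 86) = 1088.
Government spending = 14 × 282 = 3948.
DWL = ½ × 14 × (282 − 262) = 140; fraction = 140 / 3948 = 5/141.

DWL / government spending = 5/141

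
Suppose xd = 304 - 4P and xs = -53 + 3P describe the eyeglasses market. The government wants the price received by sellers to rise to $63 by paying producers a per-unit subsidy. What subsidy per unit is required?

Required subsidy s = $21 per unit

At a seller price of 63, quantity supplied is -53 + 3·63 = 136.
Buyers absorb 136 only when they pay Pb with 304 − 4·Pb = 136, i.e. Pb = 42.
s = Ps − Pb = 63 − 42 = 21.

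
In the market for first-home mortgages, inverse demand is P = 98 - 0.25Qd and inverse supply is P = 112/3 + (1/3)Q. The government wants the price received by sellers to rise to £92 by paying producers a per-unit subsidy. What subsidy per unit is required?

At a seller price of 92, quantity supplied is -112 + 3·92 = 164.
Buyers absorb 164 only when they pay Pb = 98 − 0.25·164 = 57.
s = Ps − Pb = 92 − 57 = 35.

Required subsidy s = £35 per unit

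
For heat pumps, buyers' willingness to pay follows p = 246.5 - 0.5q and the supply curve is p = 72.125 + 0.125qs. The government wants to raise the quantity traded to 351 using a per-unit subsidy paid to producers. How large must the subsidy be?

Required subsidy s = 45 per unit

At q = 351, from the demand curve buyers pay pb = 246.5 − 0.5·351 = 71; from the supply curve sellers need ps = 72.125 + 0.125·351 = 116.
The subsidy must fill the gap: s = ps − pb = 116 − 71 = 45.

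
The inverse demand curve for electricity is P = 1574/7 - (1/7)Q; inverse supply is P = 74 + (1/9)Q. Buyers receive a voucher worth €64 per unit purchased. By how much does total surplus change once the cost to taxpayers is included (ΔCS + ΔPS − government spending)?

Net change in total surplus = -€8064

Pre-subsidy: 1574/7 - (1/7)Q = 74 + (1/9)Q gives Q* = 594 and P* = 140.
With the rebate, buyers effectively pay Pb = Ps − 64, where Ps is the price sellers receive.
On the curves, Pb = 1574/7 - (1/7)Q and Ps = 74 + (1/9)Q; the wedge Ps − Pb = 64 gives 74 + (1/9)Q − (1574/7 - (1/7)Q) = 64, so Q' = 846.
Then Pb = 1574/7 − (1/7)·846 = 104 and Ps = 74 + (1/9)·846 = 168.
ΔCS = ½(594 + 846)(140 − 104) = 25920; ΔPS = ½(594 + 846)(168 − 140) = 20160.
Government spending = 64 × 846 = 54144.
Net change = 25920 + 20160 − 54144 = -8064. The loss equals the DWL triangle ½·64·252.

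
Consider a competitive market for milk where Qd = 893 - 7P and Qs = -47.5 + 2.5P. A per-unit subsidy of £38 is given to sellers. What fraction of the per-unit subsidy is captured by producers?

Producer share = 14/19

Pre-subsidy: 893 - 7P = -47.5 + 2.5P gives P* = 99, Q* = 200.
With the subsidy, sellers receive Ps = Pb + 38 for each unit, where Pb is the price buyers pay.
Supply in terms of Pb becomes Qs = -47.5 + 2.5(Pb + 38) = 47.5 + 2.5Pb. Setting this equal to demand: 893 - 7Pb = 47.5 + 2.5Pb, so Pb = 89.
Sellers receive Ps = 89 + 38 = 127; Q' = 893 − 7·89 = 270.
Buyers' price falls by P* − Pb = 99 − 89 = 10; sellers' price rises by Ps − P* = 127 − 99 = 28.
So producers capture 28/38 = 14/19 of each unit of subsidy.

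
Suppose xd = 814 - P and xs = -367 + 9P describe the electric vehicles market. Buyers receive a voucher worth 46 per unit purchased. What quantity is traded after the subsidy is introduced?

Pre-subsidy: 814 - P = -367 + 9P gives P* = 118.1, x* = 695.9.
With the rebate, buyers effectively pay Pb = Ps − 46, where Ps is the price sellers receive.
Demand in terms of Ps becomes xd = 814 − 1(Ps − 46) = 860 - Ps. Setting this equal to supply: 860 - Ps = -367 + 9Ps, so Ps = 122.7.
Buyers pay Pb = 122.7 − 46 = 76.7; x' = -367 + 9·122.7 = 737.3.

x' = 737.3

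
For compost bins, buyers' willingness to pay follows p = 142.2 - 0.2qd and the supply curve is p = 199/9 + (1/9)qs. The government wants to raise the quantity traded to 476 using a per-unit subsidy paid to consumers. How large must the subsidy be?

At q = 476, from the demand curve buyers pay pb = 142.2 − 0.2·476 = 47; from the supply curve sellers need ps = 199/9 + (1/9)·476 = 75.
The subsidy must fill the gap: s = ps − pb = 75 − 47 = 28.

Required subsidy s = 28 per unit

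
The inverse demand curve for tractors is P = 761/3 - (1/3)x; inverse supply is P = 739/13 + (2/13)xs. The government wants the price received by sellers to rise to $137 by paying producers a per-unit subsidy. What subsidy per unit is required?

At a seller price of 137, quantity supplied is -369.5 + 6.5·137 = 521.
Buyers absorb 521 only when they pay Pb = 761/3 − (1/3)·521 = 80.
s = Ps − Pb = 137 − 80 = 57.

Required subsidy s = $57 per unit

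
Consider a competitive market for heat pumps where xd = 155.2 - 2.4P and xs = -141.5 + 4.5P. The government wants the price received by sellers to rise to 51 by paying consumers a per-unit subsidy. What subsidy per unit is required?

At a seller price of 51, quantity supplied is -141.5 + 4.5·51 = 88.
Buyers absorb 88 only when they pay Pb with 155.2 − 2.4·Pb = 88, i.e. Pb = 28.
s = Ps − Pb = 51 − 28 = 23.

Required subsidy s = 23 per unit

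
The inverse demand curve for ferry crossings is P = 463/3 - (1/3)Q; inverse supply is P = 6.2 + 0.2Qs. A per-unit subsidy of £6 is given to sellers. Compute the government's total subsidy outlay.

Pre-subsidy: 463/3 - (1/3)Q = 6.2 + 0.2Q gives Q* = 277.75 and P* = 61.75.
With the subsidy, sellers receive Ps = Pb + 6 for each unit, where Pb is the price buyers pay.
On the curves, Pb = 463/3 - (1/3)Q and Ps = 6.2 + 0.2Q; the wedge Ps − Pb = 6 gives 6.2 + 0.2Q − (463/3 - (1/3)Q) = 6, so Q' = 289.
Then Pb = 463/3 − (1/3)·289 = 58 and Ps = 6.2 + 0.2·289 = 64.
Government outlay = subsidy × quantity = 6 × 289 = 1734.

Government cost = £1734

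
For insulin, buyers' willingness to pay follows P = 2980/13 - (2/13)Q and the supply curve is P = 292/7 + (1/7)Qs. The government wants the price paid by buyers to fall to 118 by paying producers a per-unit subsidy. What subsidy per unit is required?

At a buyer price of 118, quantity demanded is 1490 − 6.5·118 = 723.
Sellers supply 723 only when they receive Ps = 292/7 + (1/7)·723 = 145.
s = Ps − Pb = 145 − 118 = 27.

Required subsidy s = 27 per unit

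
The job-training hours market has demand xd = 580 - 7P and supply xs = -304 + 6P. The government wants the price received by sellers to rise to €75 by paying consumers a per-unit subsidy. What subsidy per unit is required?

At a seller price of 75, quantity supplied is -304 + 6·75 = 146.
Buyers absorb 146 only when they pay Pb with 580 − 7·Pb = 146, i.e. Pb = 62.
s = Ps − Pb = 75 − 62 = 13.

Required subsidy s = €13 per unit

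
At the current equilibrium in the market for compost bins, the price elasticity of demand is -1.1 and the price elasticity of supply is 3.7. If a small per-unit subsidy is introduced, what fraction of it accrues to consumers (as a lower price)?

Consumer share = 37/48

For a small subsidy around the equilibrium, the benefit split depends on the relative slopes, which at a point are proportional to the elasticities.
Buyer share = εs/(εs + |εd|) = 3.7/(3.7 + 1.1) = 37/48; seller share = |εd|/(εs + |εd|) = 11/48.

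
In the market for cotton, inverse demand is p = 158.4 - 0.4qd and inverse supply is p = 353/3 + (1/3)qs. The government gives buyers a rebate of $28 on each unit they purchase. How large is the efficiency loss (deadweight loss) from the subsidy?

Pre-subsidy: 158.4 - 0.4q = 353/3 + (1/3)q gives q* = 611/11 and p* = 1498/11.
With the rebate, buyers effectively pay pb = ps − 28, where ps is the price sellers receive.
On the curves, pb = 158.4 - 0.4q and ps = 353/3 + (1/3)q; the wedge ps − pb = 28 gives 353/3 + (1/3)q − (158.4 - 0.4q) = 28, so q' = 1031/11.
Then pb = 158.4 − 0.4·(1031/11) = 1330/11 and ps = 353/3 + (1/3)·(1031/11) = 1638/11.
The subsidy expands output by 1031/11 − 611/11 = 420/11 past the efficient level; on those units the gap between marginal cost and willingness to pay runs from 0 up to 28.
DWL = ½ × 28 × 420/11 = 5880/11.

Deadweight loss = 5880/11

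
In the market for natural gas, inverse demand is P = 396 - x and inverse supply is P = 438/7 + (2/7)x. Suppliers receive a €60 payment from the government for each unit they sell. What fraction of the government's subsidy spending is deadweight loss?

DWL / government spending = 35/459

Pre-subsidy: 396 - x = 438/7 + (2/7)x gives x* = 778/3 and P* = 410/3.
With the subsidy, sellers receive Ps = Pb + 60 for each unit, where Pb is the price buyers pay.
On the curves, Pb = 396 - x and Ps = 438/7 + (2/7)x; the wedge Ps − Pb = 60 gives 438/7 + (2/7)x − (396 - x) = 60, so x' = 306.
Then Pb = 396 − 1·306 = 90 and Ps = 438/7 + (2/7)·306 = 150.
ΔCS = ½(778/3 + 306)(410/3 − 90) = 118720/9; ΔPS = ½(778/3 + 306)(150 − 410/3) = 33920/9.
Government spending = 60 × 306 = 18360.
DWL = ½ × 60 × (306 − 778/3) = 1400; fraction = 1400 / 18360 = 35/459.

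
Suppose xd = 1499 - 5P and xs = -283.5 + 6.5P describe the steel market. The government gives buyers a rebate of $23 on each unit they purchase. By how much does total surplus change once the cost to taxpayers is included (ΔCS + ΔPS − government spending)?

Pre-subsidy: 1499 - 5P = -283.5 + 6.5P gives P* = 155, x* = 724.
With the rebate, buyers effectively pay Pb = Ps − 23, where Ps is the price sellers receive.
Demand in terms of Ps becomes xd = 1499 − 5(Ps − 23) = 1614 - 5Ps. Setting this equal to supply: 1614 - 5Ps = -283.5 + 6.5Ps, so Ps = 165.
Buyers pay Pb = 165 − 23 = 142; x' = -283.5 + 6.5·165 = 789.
ΔCS = ½(724 + 789)(155 − 142) = 9834.5; ΔPS = ½(724 + 789)(165 − 155) = 7565.
Government spending = 23 × 789 = 18147.
Net change = 9834.5 + 7565 − 18147 = -747.5. The loss equals the DWL triangle ½·23·65.

Net change in total surplus = -$747.5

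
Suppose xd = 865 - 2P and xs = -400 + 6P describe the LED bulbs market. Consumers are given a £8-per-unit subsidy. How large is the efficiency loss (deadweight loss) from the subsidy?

Pre-subsidy: 865 - 2P = -400 + 6P gives P* = 158.125, x* = 548.75.
With the rebate, buyers effectively pay Pb = Ps − 8, where Ps is the price sellers receive.
Demand in terms of Ps becomes xd = 865 − 2(Ps − 8) = 881 - 2Ps. Setting this equal to supply: 881 - 2Ps = -400 + 6Ps, so Ps = 160.125.
Buyers pay Pb = 160.125 − 8 = 152.125; x' = -400 + 6·160.125 = 560.75.
The subsidy expands output by 560.75 − 548.75 = 12 past the efficient level; on those units the gap between marginal cost and willingness to pay runs from 0 up to 8.
DWL = ½ × 8 × 12 = 48.

Deadweight loss = £48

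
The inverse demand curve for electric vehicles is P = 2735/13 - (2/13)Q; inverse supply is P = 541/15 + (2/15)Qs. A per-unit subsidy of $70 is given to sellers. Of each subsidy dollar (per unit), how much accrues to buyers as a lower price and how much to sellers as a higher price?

Buyers gain $37.5 per unit; sellers gain $32.5 per unit

Pre-subsidy: 2735/13 - (2/13)Q = 541/15 + (2/15)Q gives Q* = 607 and P* = 117.
With the subsidy, sellers receive Ps = Pb + 70 for each unit, where Pb is the price buyers pay.
On the curves, Pb = 2735/13 - (2/13)Q and Ps = 541/15 + (2/15)Q; the wedge Ps − Pb = 70 gives 541/15 + (2/15)Q − (2735/13 - (2/13)Q) = 70, so Q' = 850.75.
Then Pb = 2735/13 − (2/13)·850.75 = 79.5 and Ps = 541/15 + (2/15)·850.75 = 149.5.
Buyers' price falls by P* − Pb = 117 − 79.5 = 37.5; sellers' price rises by Ps − P* = 149.5 − 117 = 32.5.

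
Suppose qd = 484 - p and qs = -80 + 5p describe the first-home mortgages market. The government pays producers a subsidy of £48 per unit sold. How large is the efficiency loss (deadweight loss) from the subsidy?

Pre-subsidy: 484 - p = -80 + 5p gives p* = 94, q* = 390.
With the subsidy, sellers receive ps = pb + 48 for each unit, where pb is the price buyers pay.
Supply in terms of pb becomes qs = -80 + 5(pb + 48) = 160 + 5pb. Setting this equal to demand: 484 - pb = 160 + 5pb, so pb = 54.
Sellers receive ps = 54 + 48 = 102; q' = 484 − 1·54 = 430.
The subsidy expands output by 430 − 390 = 40 past the efficient level; on those units the gap between marginal cost and willingness to pay runs from 0 up to 48.
DWL = ½ × 48 × 40 = 960.

Deadweight loss = £960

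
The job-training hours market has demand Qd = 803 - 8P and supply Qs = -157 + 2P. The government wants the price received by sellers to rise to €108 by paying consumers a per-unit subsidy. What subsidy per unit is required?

At a seller price of 108, quantity supplied is -157 + 2·108 = 59.
Buyers absorb 59 only when they pay Pb with 803 − 8·Pb = 59, i.e. Pb = 93.
s = Ps − Pb = 108 − 93 = 15.

Required subsidy s = €15 per unit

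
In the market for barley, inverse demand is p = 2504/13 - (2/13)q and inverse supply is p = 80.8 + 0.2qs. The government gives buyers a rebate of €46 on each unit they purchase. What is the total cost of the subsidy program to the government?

Pre-subsidy: 2504/13 - (2/13)q = 80.8 + 0.2q gives q* = 316 and p* = 144.
With the rebate, buyers effectively pay pb = ps − 46, where ps is the price sellers receive.
On the curves, pb = 2504/13 - (2/13)q and ps = 80.8 + 0.2q; the wedge ps − pb = 46 gives 80.8 + 0.2q − (2504/13 - (2/13)q) = 46, so q' = 446.
Then pb = 2504/13 − (2/13)·446 = 124 and ps = 80.8 + 0.2·446 = 170.
Government outlay = subsidy × quantity = 46 × 446 = 20516.

Government cost = €20516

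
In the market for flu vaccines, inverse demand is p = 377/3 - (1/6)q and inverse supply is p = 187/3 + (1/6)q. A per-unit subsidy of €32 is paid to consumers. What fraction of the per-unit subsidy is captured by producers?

Pre-subsidy: 377/3 - (1/6)q = 187/3 + (1/6)q gives q* = 190 and p* = 94.
With the rebate, buyers effectively pay pb = ps − 32, where ps is the price sellers receive.
On the curves, pb = 377/3 - (1/6)q and ps = 187/3 + (1/6)q; the wedge ps − pb = 32 gives 187/3 + (1/6)q − (377/3 - (1/6)q) = 32, so q' = 286.
Then pb = 377/3 − (1/6)·286 = 78 and ps = 187/3 + (1/6)·286 = 110.
Buyers' price falls by p* − pb = 94 − 78 = 16; sellers' price rises by ps − p* = 110 − 94 = 16.
So producers capture 16/32 = 0.5 of each unit of subsidy.

Producer share = 0.5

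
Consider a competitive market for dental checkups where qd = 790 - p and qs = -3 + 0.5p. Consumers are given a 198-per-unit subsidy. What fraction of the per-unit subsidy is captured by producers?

Producer share = 2/3

Pre-subsidy: 790 - p = -3 + 0.5p gives p* = 1586/3, q* = 784/3.
With the rebate, buyers effectively pay pb = ps − 198, where ps is the price sellers receive.
Demand in terms of ps becomes qd = 790 − 1(ps − 198) = 988 - ps. Setting this equal to supply: 988 - ps = -3 + 0.5ps, so ps = 1982/3.
Buyers pay pb = 1982/3 − 198 = 1388/3; q' = -3 + 0.5·(1982/3) = 982/3.
Buyers' price falls by p* − pb = 1586/3 − 1388/3 = 66; sellers' price rises by ps − p* = 1982/3 − 1586/3 = 132.
So producers capture 132/198 = 2/3 of each unit of subsidy.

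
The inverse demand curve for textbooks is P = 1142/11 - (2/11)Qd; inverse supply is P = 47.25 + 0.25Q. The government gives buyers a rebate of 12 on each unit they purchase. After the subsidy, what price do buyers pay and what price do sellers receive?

Pre-subsidy: 1142/11 - (2/11)Q = 47.25 + 0.25Q gives Q* = 131 and P* = 80.
With the rebate, buyers effectively pay Pb = Ps − 12, where Ps is the price sellers receive.
On the curves, Pb = 1142/11 - (2/11)Q and Ps = 47.25 + 0.25Q; the wedge Ps − Pb = 12 gives 47.25 + 0.25Q − (1142/11 - (2/11)Q) = 12, so Q' = 3017/19.
Then Pb = 1142/11 − (2/11)·(3017/19) = 1424/19 and Ps = 47.25 + 0.25·(3017/19) = 1652/19.

Buyers pay 1424/19; sellers receive 1652/19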